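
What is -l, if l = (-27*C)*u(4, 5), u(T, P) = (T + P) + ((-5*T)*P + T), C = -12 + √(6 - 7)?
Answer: 28188 - 2349*I ≈ 28188.0 - 2349.0*I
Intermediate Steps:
C = -12 + I (C = -12 + √(-1) = -12 + I ≈ -12.0 + 1.0*I)
u(T, P) = P + 2*T - 5*P*T (u(T, P) = (P + T) + (-5*P*T + T) = (P + T) + (T - 5*P*T) = P + 2*T - 5*P*T)
l = -28188 + 2349*I (l = (-27*(-12 + I))*(5 + 2*4 - 5*5*4) = (324 - 27*I)*(5 + 8 - 100) = (324 - 27*I)*(-87) = -28188 + 2349*I ≈ -28188.0 + 2349.0*I)
-l = -(-28188 + 2349*I) = 28188 - 2349*I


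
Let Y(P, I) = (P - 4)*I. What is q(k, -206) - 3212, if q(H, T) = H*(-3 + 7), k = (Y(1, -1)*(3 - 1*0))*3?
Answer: -3104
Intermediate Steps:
Y(P, I) = I*(-4 + P) (Y(P, I) = (-4 + P)*I = I*(-4 + P))
k = 27 (k = ((-(-4 + 1))*(3 - 1*0))*3 = ((-1*(-3))*(3 + 0))*3 = (3*3)*3 = 9*3 = 27)
q(H, T) = 4*H (q(H, T) = H*4 = 4*H)
q(k, -206) - 3212 = 4*27 - 3212 = 108 - 3212 = -3104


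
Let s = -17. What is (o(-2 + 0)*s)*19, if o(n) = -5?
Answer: 1615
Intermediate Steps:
(o(-2 + 0)*s)*19 = -5*(-17)*19 = 85*19 = 1615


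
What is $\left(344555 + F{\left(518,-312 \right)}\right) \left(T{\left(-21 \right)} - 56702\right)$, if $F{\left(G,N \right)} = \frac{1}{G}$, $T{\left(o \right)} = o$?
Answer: $- \frac{10123892167993}{518} \approx -1.9544 \cdot 10^{10}$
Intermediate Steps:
$\left(344555 + F{\left(518,-312 \right)}\right) \left(T{\left(-21 \right)} - 56702\right) = \left(344555 + \frac{1}{518}\right) \left(-21 - 56702\right) = \left(344555 + \frac{1}{518}\right) \left(-56723\right) = \frac{178479491}{518} \left(-56723\right) = - \frac{10123892167993}{518}$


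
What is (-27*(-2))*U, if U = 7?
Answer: 378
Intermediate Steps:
(-27*(-2))*U = -27*(-2)*7 = -9*(-6)*7 = 54*7 = 378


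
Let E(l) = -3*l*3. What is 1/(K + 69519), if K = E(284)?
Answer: 1/66963 ≈ 1.4934e-5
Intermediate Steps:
E(l) = -9*l
K = -2556 (K = -9*284 = -2556)
1/(K + 69519) = 1/(-2556 + 69519) = 1/66963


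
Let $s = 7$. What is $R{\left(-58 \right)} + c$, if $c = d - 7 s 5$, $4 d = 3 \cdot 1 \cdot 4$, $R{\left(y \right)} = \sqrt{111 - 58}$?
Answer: $-735 + \sqrt{53} \approx -727.72$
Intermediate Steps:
$R{\left(y \right)} = \sqrt{53}$
$d = 3$ ($d = \frac{3 \cdot 1 \cdot 4}{4} = \frac{3 \cdot 4}{4} = \frac{1}{4} \cdot 12 = 3$)
$c = -735$ ($c = 3 \left(-7\right) 7 \cdot 5 = 3 \left(\left(-49\right) 5\right) = 3 \left(-245\right) = -735$)
$R{\left(-58 \right)} + c = \sqrt{53} - 735 = -735 + \sqrt{53}$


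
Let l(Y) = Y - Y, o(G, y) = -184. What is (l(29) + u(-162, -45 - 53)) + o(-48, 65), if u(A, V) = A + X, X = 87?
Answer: -259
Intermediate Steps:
u(A, V) = 87 + A (u(A, V) = A + 87 = 87 + A)
l(Y) = 0
(l(29) + u(-162, -45 - 53)) + o(-48, 65) = (0 + (87 - 162)) - 184 = (0 - 75) - 184 = -75 - 184 = -259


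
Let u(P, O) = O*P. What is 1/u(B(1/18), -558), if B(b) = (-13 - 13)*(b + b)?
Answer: 1/1612 ≈ 0.00062035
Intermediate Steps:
B(b) = -52*b
1/u(B(1/18), -558) = 1/(-(-29016)/18) = 1/(-558*(-26/9)) = 1/1612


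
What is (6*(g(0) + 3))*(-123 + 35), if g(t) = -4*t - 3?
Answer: 0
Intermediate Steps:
g(t) = -3 - 4*t
(6*(g(0) + 3))*(-123 + 35) = (6*((-3 - 4*0) + 3))*(-123 + 35) = (6*((-3 + 0) + 3))*(-88) = (6*(-3 + 3))*(-88) = (6*0)*(-88) = 0*(-88) = 0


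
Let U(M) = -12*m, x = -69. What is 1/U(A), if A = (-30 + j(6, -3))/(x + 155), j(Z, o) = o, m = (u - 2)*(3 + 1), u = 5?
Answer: -1/144 ≈ -0.0069444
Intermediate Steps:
m = 12 (m = (5 - 2)*(3 + 1) = 3*4 = 12)
A = -33/86 (A = (-30 - 3)/(-69 + 155) = -33/86 ≈ -0.38372)
U(M) = -144 (U(M) = -12*12 = -144)
1/U(A) = 1/(-144) = -1/144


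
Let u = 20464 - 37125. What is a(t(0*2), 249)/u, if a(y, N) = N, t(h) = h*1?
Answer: -249/16661 ≈ -0.014945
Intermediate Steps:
t(h) = h
u = -16661
a(t(0*2), 249)/u = 249/(-16661) = 249*(-1/16661) = -249/16661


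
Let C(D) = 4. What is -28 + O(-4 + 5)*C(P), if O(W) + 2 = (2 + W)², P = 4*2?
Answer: 0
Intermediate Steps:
P = 8
O(W) = -2 + (2 + W)²
-28 + O(-4 + 5)*C(P) = -28 + (-2 + (2 + (-4 + 5))²)*4 = -28 + (-2 + (2 + 1)²)*4 = -28 + (-2 + 3²)*4 = -28 + (-2 + 9)*4 = -28 + 7*4 = -28 + 28 = 0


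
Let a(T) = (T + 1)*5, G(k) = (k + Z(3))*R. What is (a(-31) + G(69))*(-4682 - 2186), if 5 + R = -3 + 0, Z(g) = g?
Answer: 4986168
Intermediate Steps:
R = -8 (R = -5 + (-3 + 0) = -5 - 3 = -8)
G(k) = -24 - 8*k (G(k) = (k + 3)*(-8) = (3 + k)*(-8) = -24 - 8*k)
a(T) = 5 + 5*T (a(T) = (1 + T)*5 = 5 + 5*T)
(a(-31) + G(69))*(-4682 - 2186) = ((5 + 5*(-31)) + (-24 - 8*69))*(-4682 - 2186) = ((5 - 155) + (-24 - 552))*(-6868) = (-150 - 576)*(-6868) = -726*(-6868) = 4986168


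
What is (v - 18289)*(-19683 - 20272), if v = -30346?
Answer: 1943211425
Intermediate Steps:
(v - 18289)*(-19683 - 20272) = (-30346 - 18289)*(-19683 - 20272) = -48635*(-39955) = 1943211425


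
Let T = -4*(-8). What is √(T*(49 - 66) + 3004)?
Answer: 2*√615 ≈ 49.598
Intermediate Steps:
T = 32
√(T*(49 - 66) + 3004) = √(32*(49 - 66) + 3004) = √(32*(-17) + 3004) = √(-544 + 3004) = √2460 = 2*√615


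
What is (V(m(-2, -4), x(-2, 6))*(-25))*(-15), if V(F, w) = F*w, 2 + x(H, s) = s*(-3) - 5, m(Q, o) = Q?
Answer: 18750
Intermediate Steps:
x(H, s) = -7 - 3*s (x(H, s) = -2 + (s*(-3) - 5) = -2 + (-3*s - 5) = -2 + (-5 - 3*s) = -7 - 3*s)
(V(m(-2, -4), x(-2, 6))*(-25))*(-15) = (-2*(-7 - 3*6)*(-25))*(-15) = (-2*(-7 - 18)*(-25))*(-15) = (-2*(-25)*(-25))*(-15) = (50*(-25))*(-15) = -1250*(-15) = 18750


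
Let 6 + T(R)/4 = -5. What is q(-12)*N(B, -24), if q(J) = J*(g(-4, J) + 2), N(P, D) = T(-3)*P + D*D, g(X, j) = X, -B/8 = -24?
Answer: -188928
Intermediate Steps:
B = 192 (B = -8*(-24) = 192)
T(R) = -44 (T(R) = -24 + 4*(-5) = -24 - 20 = -44)
N(P, D) = D² - 44*P (N(P, D) = -44*P + D*D = -44*P + D² = D² - 44*P)
q(J) = -2*J (q(J) = J*(-4 + 2) = J*(-2) = -2*J)
q(-12)*N(B, -24) = (-2*(-12))*((-24)² - 44*192) = 24*(576 - 8448) = 24*(-7872) = -188928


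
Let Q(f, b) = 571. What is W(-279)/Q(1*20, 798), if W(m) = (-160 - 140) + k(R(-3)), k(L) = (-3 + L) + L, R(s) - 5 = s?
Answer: -299/571 ≈ -0.52364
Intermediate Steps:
R(s) = 5 + s
k(L) = -3 + 2*L
W(m) = -299 (W(m) = (-160 - 140) + (-3 + 2*(5 - 3)) = -300 + (-3 + 2*2) = -300 + (-3 + 4) = -300 + 1 = -299)
W(-279)/Q(1*20, 798) = -299/571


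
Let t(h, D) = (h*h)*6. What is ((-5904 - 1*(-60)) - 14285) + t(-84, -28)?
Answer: 22207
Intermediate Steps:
t(h, D) = 6*h² (t(h, D) = h²*6 = 6*h²)
((-5904 - 1*(-60)) - 14285) + t(-84, -28) = ((-5904 - 1*(-60)) - 14285) + 6*(-84)² = ((-5904 + 60) - 14285) + 6*7056 = (-5844 - 14285) + 42336 = -20129 + 42336 = 22207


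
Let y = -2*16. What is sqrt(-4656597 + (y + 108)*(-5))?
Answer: I*sqrt(4656977) ≈ 2158.0*I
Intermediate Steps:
y = -32
sqrt(-4656597 + (y + 108)*(-5)) = sqrt(-4656597 + (-32 + 108)*(-5)) = sqrt(-4656597 + 76*(-5)) = sqrt(-4656597 - 380) = sqrt(-4656977) = I*sqrt(4656977)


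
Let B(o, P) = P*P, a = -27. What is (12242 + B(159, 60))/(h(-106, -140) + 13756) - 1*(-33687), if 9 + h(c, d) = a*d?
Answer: 590447891/17527 ≈ 33688.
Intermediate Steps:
h(c, d) = -9 - 27*d
B(o, P) = P²
(12242 + B(159, 60))/(h(-106, -140) + 13756) - 1*(-33687) = (12242 + 60²)/((-9 - 27*(-140)) + 13756) - 1*(-33687) = (12242 + 3600)/((-9 + 3780) + 13756) + 33687 = 15842/(3771 + 13756) + 33687 = 15842/17527 + 33687 = 590447891/17527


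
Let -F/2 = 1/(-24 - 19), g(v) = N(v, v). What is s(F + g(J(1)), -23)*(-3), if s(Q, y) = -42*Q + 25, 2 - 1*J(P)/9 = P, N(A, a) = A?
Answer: 45789/43 ≈ 1064.9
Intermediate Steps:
J(P) = 18 - 9*P
g(v) = v
F = 2/43 (F = -2/(-24 - 19) = -2/(-43) = -2*(-1/43) = 2/43 ≈ 0.046512)
s(Q, y) = 25 - 42*Q
s(F + g(J(1)), -23)*(-3) = (25 - 42*(2/43 + (18 - 9*1)))*(-3) = (25 - 42*(2/43 + (18 - 9)))*(-3) = (25 - 42*(2/43 + 9))*(-3) = (25 - 42*389/43)*(-3) = (25 - 16338/43)*(-3) = -15263/43*(-3) = 45789/43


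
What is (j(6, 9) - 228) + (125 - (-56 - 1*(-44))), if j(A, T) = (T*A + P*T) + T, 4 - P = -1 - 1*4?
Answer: 53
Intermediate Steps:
P = 9 (P = 4 - (-1 - 1*4) = 4 - (-1 - 4) = 4 - 1*(-5) = 4 + 5 = 9)
j(A, T) = 10*T + A*T (j(A, T) = (T*A + 9*T) + T = (A*T + 9*T) + T = (9*T + A*T) + T = 10*T + A*T)
(j(6, 9) - 228) + (125 - (-56 - 1*(-44))) = (9*(10 + 6) - 228) + (125 - (-56 - 1*(-44))) = (9*16 - 228) + (125 - (-56 + 44)) = (144 - 228) + (125 - 1*(-12)) = -84 + (125 + 12) = -84 + 137 = 53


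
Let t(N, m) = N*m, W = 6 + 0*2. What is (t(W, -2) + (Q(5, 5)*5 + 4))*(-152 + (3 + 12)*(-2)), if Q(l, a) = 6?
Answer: -4004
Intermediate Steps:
W = 6 (W = 6 + 0 = 6)
(t(W, -2) + (Q(5, 5)*5 + 4))*(-152 + (3 + 12)*(-2)) = (6*(-2) + (6*5 + 4))*(-152 + (3 + 12)*(-2)) = (-12 + (30 + 4))*(-152 + 15*(-2)) = (-12 + 34)*(-152 - 30) = 22*(-182) = -4004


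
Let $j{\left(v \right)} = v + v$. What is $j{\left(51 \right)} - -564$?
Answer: $666$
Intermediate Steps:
$j{\left(v \right)} = 2 v$
$j{\left(51 \right)} - -564 = 2 \cdot 51 - -564 = 102 + 564 = 666$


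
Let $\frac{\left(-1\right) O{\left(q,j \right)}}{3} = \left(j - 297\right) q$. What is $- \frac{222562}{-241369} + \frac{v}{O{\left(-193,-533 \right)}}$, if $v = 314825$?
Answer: $\frac{6193524983}{23198940066} \approx 0.26697$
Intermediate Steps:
$O{\left(q,j \right)} = - 3 q \left(-297 + j\right)$ ($O{\left(q,j \right)} = - 3 \left(j - 297\right) q = - 3 \left(-297 + j\right) q = - 3 q \left(-297 + j\right)$)
$- \frac{222562}{-241369} + \frac{v}{O{\left(-193,-533 \right)}} = - \frac{222562}{-241369} + \frac{314825}{3 \left(-193\right) \left(297 - -533\right)} = \left(-222562\right) \left(- \frac{1}{241369}\right) + \frac{314825}{3 \left(-193\right) \left(297 + 533\right)} = \frac{222562}{241369} + \frac{314825}{3 \left(-193\right) 830} = \frac{222562}{241369} + \frac{314825}{-480570} = \frac{222562}{241369} + 314825 \left(- \frac{1}{480570}\right) = \frac{222562}{241369} - \frac{62965}{96114} = \frac{6193524983}{23198940066}$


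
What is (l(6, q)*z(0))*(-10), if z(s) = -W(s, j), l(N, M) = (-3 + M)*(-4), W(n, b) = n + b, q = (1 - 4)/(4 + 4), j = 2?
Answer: 270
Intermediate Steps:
q = -3/8 ≈ -0.37500
W(n, b) = b + n
l(N, M) = 12 - 4*M
z(s) = -2 - s (z(s) = -(2 + s) = -2 - s)
(l(6, q)*z(0))*(-10) = ((12 - 4*(-3/8))*(-2 - 1*0))*(-10) = ((12 + 3/2)*(-2 + 0))*(-10) = ((27/2)*(-2))*(-10) = -27*(-10) = 270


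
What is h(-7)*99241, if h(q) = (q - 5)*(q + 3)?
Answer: 4763568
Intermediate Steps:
h(q) = (-5 + q)*(3 + q)
h(-7)*99241 = (-15 + (-7)**2 - 2*(-7))*99241 = (-15 + 49 + 14)*99241 = 48*99241 = 4763568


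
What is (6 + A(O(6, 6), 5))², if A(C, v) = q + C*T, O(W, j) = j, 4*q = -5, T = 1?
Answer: 1849/16 ≈ 115.56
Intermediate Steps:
q = -5/4 (q = (¼)*(-5) = -5/4 ≈ -1.2500)
A(C, v) = -5/4 + C (A(C, v) = -5/4 + C*1 = -5/4 + C)
(6 + A(O(6, 6), 5))² = (6 + (-5/4 + 6))² = (6 + 19/4)² = (43/4)² = 1849/16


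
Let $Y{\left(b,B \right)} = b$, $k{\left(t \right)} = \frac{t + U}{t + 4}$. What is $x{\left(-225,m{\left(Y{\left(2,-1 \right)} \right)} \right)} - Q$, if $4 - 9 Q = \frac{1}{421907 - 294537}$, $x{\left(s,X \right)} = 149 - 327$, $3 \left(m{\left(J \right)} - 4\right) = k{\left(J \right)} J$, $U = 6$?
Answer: $- \frac{204556219}{1146330} \approx -178.44$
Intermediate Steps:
$k{\left(t \right)} = \frac{6 + t}{4 + t}$ ($k{\left(t \right)} = \frac{t + 6}{t + 4} = \frac{6 + t}{4 + t}$)
$m{\left(J \right)} = 4 + \frac{J \left(6 + J\right)}{3 \left(4 + J\right)}$ ($m{\left(J \right)} = 4 + \frac{\frac{6 + J}{4 + J} J}{3} = 4 + \frac{J \frac{1}{4 + J} \left(6 + J\right)}{3} = 4 + \frac{J \left(6 + J\right)}{3 \left(4 + J\right)}$)
$x{\left(s,X \right)} = -178$ ($x{\left(s,X \right)} = 149 - 327 = -178$)
$Q = \frac{509479}{1146330}$ ($Q = \frac{4}{9} - \frac{1}{9 \left(421907 - 294537\right)} = \frac{4}{9} - \frac{1}{9 \cdot 127370} = \frac{4}{9} - \frac{1}{1146330} = \frac{509479}{1146330} \approx 0.44444$)
$x{\left(-225,m{\left(Y{\left(2,-1 \right)} \right)} \right)} - Q = -178 - \frac{509479}{1146330} = - \frac{204556219}{1146330}$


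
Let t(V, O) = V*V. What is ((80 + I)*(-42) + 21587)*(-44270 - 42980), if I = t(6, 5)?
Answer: -1458383750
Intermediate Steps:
t(V, O) = V²
I = 36 (I = 6² = 36)
((80 + I)*(-42) + 21587)*(-44270 - 42980) = ((80 + 36)*(-42) + 21587)*(-44270 - 42980) = (116*(-42) + 21587)*(-87250) = (-4872 + 21587)*(-87250) = 16715*(-87250) = -1458383750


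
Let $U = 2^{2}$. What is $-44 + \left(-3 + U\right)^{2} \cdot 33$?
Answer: $-11$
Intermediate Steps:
$U = 4$
$-44 + \left(-3 + U\right)^{2} \cdot 33 = -44 + \left(-3 + 4\right)^{2} \cdot 33 = -44 + 1^{2} \cdot 33 = -44 + 1 \cdot 33 = -44 + 33 = -11$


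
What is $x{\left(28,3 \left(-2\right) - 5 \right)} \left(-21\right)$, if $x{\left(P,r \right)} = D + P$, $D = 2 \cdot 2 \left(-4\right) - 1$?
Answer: $-231$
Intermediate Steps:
$D = -17$ ($D = 4 \left(-4\right) - 1 = -16 - 1 = -17$)
$x{\left(P,r \right)} = -17 + P$
$x{\left(28,3 \left(-2\right) - 5 \right)} \left(-21\right) = \left(-17 + 28\right) \left(-21\right) = 11 \left(-21\right) = -231$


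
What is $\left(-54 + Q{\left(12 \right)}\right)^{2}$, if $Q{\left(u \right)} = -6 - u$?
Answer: $5184$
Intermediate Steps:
$\left(-54 + Q{\left(12 \right)}\right)^{2} = \left(-54 - 18\right)^{2} = \left(-72\right)^{2} = 5184$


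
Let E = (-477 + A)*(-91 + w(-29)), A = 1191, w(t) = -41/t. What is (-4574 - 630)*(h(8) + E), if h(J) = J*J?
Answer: 9643615664/29 ≈ 3.3254e+8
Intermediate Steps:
h(J) = J²
E = -1854972/29 (E = (-477 + 1191)*(-91 - 41/(-29)) = 714*(-91 - 41*(-1/29)) = 714*(-91 + 41/29) = 714*(-2598/29) = -1854972/29 ≈ -63965.)
(-4574 - 630)*(h(8) + E) = (-4574 - 630)*(8² - 1854972/29) = -5204*(64 - 1854972/29) = -5204*(-1853116/29) = 9643615664/29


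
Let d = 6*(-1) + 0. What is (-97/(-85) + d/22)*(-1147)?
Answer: -931364/935 ≈ -996.11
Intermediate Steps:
d = -6 (d = -6 + 0 = -6)
(-97/(-85) + d/22)*(-1147) = (-97/(-85) - 6/22)*(-1147) = (-97*(-1/85) - 6*1/22)*(-1147) = (97/85 - 3/11)*(-1147) = (812/935)*(-1147) = -931364/935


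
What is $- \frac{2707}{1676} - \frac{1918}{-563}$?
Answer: $\frac{1690527}{943588} \approx 1.7916$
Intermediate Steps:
$- \frac{2707}{1676} - \frac{1918}{-563} = \left(-2707\right) \frac{1}{1676} - - \frac{1918}{563} = - \frac{2707}{1676} + \frac{1918}{563} = \frac{1690527}{943588}$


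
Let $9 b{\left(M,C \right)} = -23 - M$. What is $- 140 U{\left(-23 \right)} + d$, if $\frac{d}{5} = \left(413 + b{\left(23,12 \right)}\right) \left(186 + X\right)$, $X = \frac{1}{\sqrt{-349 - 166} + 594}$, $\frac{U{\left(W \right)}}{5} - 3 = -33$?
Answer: $\frac{424381718800}{1060053} - \frac{18355 i \sqrt{515}}{3180159} \approx 4.0034 \cdot 10^{5} - 0.13098 i$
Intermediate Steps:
$U{\left(W \right)} = -150$ ($U{\left(W \right)} = 15 + 5 \left(-33\right) = 15 - 165 = -150$)
$b{\left(M,C \right)} = - \frac{23}{9} - \frac{M}{9}$ ($b{\left(M,C \right)} = \frac{-23 - M}{9} = - \frac{23}{9} - \frac{M}{9}$)
$X = \frac{1}{594 + i \sqrt{515}}$ ($X = \frac{1}{\sqrt{-515} + 594} = \frac{1}{i \sqrt{515} + 594} = \frac{1}{594 + i \sqrt{515}} \approx 0.001681 - 6.4224 \cdot 10^{-5} i$)
$d = \frac{402120605800}{1060053} - \frac{18355 i \sqrt{515}}{3180159}$ ($d = 5 \left(413 - \frac{46}{9}\right) \left(186 + \left(\frac{594}{353351} - \frac{i \sqrt{515}}{353351}\right)\right) = 5 \left(413 - \frac{46}{9}\right) \left(\frac{65723880}{353351} - \frac{i \sqrt{515}}{353351}\right) = 5 \frac{3671 \left(\frac{65723880}{353351} - \frac{i \sqrt{515}}{353351}\right)}{9} = 5 \left(\frac{80424121160}{1060053} - \frac{3671 i \sqrt{515}}{3180159}\right) = \frac{402120605800}{1060053} - \frac{18355 i \sqrt{515}}{3180159} \approx 3.7934 \cdot 10^{5} - 0.13098 i$)
$- 140 U{\left(-23 \right)} + d = \left(-140\right) \left(-150\right) + \left(\frac{402120605800}{1060053} - \frac{18355 i \sqrt{515}}{3180159}\right) = 21000 + \left(\frac{402120605800}{1060053} - \frac{18355 i \sqrt{515}}{3180159}\right) = \frac{424381718800}{1060053} - \frac{18355 i \sqrt{515}}{3180159}$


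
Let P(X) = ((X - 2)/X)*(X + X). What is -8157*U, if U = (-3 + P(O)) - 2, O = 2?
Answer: 40785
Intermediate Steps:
P(X) = -4 + 2*X (P(X) = ((-2 + X)/X)*(2*X) = -4 + 2*X)
U = -5 (U = (-3 + (-4 + 2*2)) - 2 = (-3 + (-4 + 4)) - 2 = (-3 + 0) - 2 = -3 - 2 = -5)
-8157*U = -8157*(-5) = 40785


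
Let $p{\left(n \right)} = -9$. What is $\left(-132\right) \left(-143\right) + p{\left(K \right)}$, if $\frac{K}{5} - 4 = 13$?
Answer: $18867$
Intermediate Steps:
$K = 85$ ($K = 20 + 5 \cdot 13 = 20 + 65 = 85$)
$\left(-132\right) \left(-143\right) + p{\left(K \right)} = \left(-132\right) \left(-143\right) - 9 = 18876 - 9 = 18867$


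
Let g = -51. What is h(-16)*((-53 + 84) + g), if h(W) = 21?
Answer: -420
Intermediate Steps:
h(-16)*((-53 + 84) + g) = 21*((-53 + 84) - 51) = 21*(31 - 51) = 21*(-20) = -420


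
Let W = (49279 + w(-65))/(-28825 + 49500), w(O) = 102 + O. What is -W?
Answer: -49316/20675 ≈ -2.3853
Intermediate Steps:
W = 49316/20675 (W = (49279 + (102 - 65))/(-28825 + 49500) = (49279 + 37)/20675 = 49316*(1/20675) = 49316/20675 ≈ 2.3853)
-W = -1*49316/20675 = -49316/20675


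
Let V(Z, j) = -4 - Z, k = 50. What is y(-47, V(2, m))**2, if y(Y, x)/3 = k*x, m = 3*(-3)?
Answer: 810000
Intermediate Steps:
m = -9
y(Y, x) = 150*x (y(Y, x) = 3*(50*x) = 150*x)
y(-47, V(2, m))**2 = (150*(-4 - 1*2))**2 = (150*(-4 - 2))**2 = (150*(-6))**2 = (-900)**2 = 810000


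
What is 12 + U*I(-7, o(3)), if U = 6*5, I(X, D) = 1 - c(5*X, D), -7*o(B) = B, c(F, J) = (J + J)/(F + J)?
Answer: 2559/62 ≈ 41.274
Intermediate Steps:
c(F, J) = 2*J/(F + J) (c(F, J) = (2*J)/(F + J) = 2*J/(F + J))
o(B) = -B/7
I(X, D) = 1 - 2*D/(D + 5*X) (I(X, D) = 1 - 2*D/(5*X + D) = 1 - 2*D/(D + 5*X))
U = 30
12 + U*I(-7, o(3)) = 12 + 30*((-(-1)*3/7 + 5*(-7))/(-⅐*3 + 5*(-7))) = 12 + 30*((-1*(-3/7) - 35)/(-3/7 - 35)) = 12 + 30*((3/7 - 35)/(-248/7)) = 12 + 30*(-7/248*(-242/7)) = 12 + 30*(121/124) = 12 + 1815/62 = 2559/62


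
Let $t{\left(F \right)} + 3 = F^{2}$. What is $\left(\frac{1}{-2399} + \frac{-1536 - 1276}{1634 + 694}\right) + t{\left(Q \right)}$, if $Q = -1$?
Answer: $- \frac{4479515}{1396218} \approx -3.2083$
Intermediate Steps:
$t{\left(F \right)} = -3 + F^{2}$
$\left(\frac{1}{-2399} + \frac{-1536 - 1276}{1634 + 694}\right) + t{\left(Q \right)} = \left(\frac{1}{-2399} + \frac{-1536 - 1276}{1634 + 694}\right) - \left(3 - \left(-1\right)^{2}\right) = \left(- \frac{1}{2399} - \frac{2812}{2328}\right) + \left(-3 + 1\right) = \left(- \frac{1}{2399} - \frac{703}{582}\right) - 2 = - \frac{1687079}{1396218} - 2 = - \frac{4479515}{1396218}$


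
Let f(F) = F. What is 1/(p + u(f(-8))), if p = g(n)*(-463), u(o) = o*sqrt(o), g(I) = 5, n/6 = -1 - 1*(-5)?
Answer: I/(-2315*I + 16*sqrt(2)) ≈ -0.00043192 + 4.2217e-6*I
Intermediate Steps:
n = 24 (n = 6*(-1 - 1*(-5)) = 6*(-1 + 5) = 6*4 = 24)
u(o) = o**(3/2)
p = -2315 (p = 5*(-463) = -2315)
1/(p + u(f(-8))) = 1/(-2315 + (-8)**(3/2)) = 1/(-2315 - 16*I*sqrt(2))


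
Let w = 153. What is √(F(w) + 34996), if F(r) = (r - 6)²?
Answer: √56605 ≈ 237.92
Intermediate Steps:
F(r) = (-6 + r)²
√(F(w) + 34996) = √((-6 + 153)² + 34996) = √(147² + 34996) = √(21609 + 34996) = √56605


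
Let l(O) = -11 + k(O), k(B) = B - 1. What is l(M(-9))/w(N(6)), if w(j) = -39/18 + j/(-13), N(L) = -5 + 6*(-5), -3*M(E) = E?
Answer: -702/41 ≈ -17.122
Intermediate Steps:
M(E) = -E/3
k(B) = -1 + B
N(L) = -35 (N(L) = -5 - 30 = -35)
l(O) = -12 + O (l(O) = -11 + (-1 + O) = -12 + O)
w(j) = -13/6 - j/13 (w(j) = -39*1/18 + j*(-1/13) = -13/6 - j/13)
l(M(-9))/w(N(6)) = (-12 - ⅓*(-9))/(-13/6 - 1/13*(-35)) = (-12 + 3)/(-13/6 + 35/13) = -9/41/78 = -9*78/41 = -702/41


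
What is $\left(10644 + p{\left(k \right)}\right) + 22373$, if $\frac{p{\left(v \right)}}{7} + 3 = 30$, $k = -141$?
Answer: $33206$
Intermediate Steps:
$p{\left(v \right)} = 189$ ($p{\left(v \right)} = -21 + 7 \cdot 30 = -21 + 210 = 189$)
$\left(10644 + p{\left(k \right)}\right) + 22373 = \left(10644 + 189\right) + 22373 = 10833 + 22373 = 33206$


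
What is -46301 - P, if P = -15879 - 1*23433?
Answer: -6989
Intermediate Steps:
P = -39312 (P = -15879 - 23433 = -39312)
-46301 - P = -46301 - 1*(-39312) = -46301 + 39312 = -6989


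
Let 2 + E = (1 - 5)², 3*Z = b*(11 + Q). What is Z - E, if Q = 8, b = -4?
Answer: -118/3 ≈ -39.333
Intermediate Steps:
Z = -76/3 (Z = (-4*(11 + 8))/3 = (-4*19)/3 = (⅓)*(-76) = -76/3 ≈ -25.333)
E = 14 (E = -2 + (1 - 5)² = -2 + (-4)² = -2 + 16 = 14)
Z - E = -76/3 - 1*14 = -76/3 - 14 = -118/3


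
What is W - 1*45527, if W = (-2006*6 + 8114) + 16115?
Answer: -33334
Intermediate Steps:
W = 12193 (W = (-12036 + 8114) + 16115 = -3922 + 16115 = 12193)
W - 1*45527 = 12193 - 1*45527 = 12193 - 45527 = -33334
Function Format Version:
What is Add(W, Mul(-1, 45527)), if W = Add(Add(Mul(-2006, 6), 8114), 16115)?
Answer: -33334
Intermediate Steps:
W = 12193 (W = Add(Add(-12036, 8114), 16115) = Add(-3922, 16115) = 12193)
Add(W, Mul(-1, 45527)) = Add(12193, Mul(-1, 45527)) = Add(12193, -45527) = -33334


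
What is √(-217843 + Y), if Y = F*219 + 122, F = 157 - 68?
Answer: I*√198230 ≈ 445.23*I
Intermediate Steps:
F = 89
Y = 19613 (Y = 89*219 + 122 = 19491 + 122 = 19613)
√(-217843 + Y) = √(-217843 + 19613) = √(-198230) = I*√198230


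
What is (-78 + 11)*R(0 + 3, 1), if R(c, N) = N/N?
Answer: -67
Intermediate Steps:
R(c, N) = 1
(-78 + 11)*R(0 + 3, 1) = (-78 + 11)*1 = -67*1 = -67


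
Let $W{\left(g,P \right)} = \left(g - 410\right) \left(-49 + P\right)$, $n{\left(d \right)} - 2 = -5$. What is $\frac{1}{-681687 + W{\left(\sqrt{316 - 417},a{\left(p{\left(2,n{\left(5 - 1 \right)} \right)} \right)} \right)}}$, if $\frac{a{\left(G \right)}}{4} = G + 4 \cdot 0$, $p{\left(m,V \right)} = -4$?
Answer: $\frac{i}{- 655037 i + 65 \sqrt{101}} \approx -1.5266 \cdot 10^{-6} + 1.5224 \cdot 10^{-9} i$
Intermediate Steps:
$n{\left(d \right)} = -3$ ($n{\left(d \right)} = 2 - 5 = -3$)
$a{\left(G \right)} = 4 G$ ($a{\left(G \right)} = 4 \left(G + 4 \cdot 0\right) = 4 \left(G + 0\right) = 4 G$)
$W{\left(g,P \right)} = \left(-410 + g\right) \left(-49 + P\right)$
$\frac{1}{-681687 + W{\left(\sqrt{316 - 417},a{\left(p{\left(2,n{\left(5 - 1 \right)} \right)} \right)} \right)}} = \frac{1}{-681687 + \left(20090 - 410 \cdot 4 \left(-4\right) - 49 \sqrt{316 - 417} + 4 \left(-4\right) \sqrt{316 - 417}\right)} = \frac{1}{-681687 - \left(-26650 + 65 i \sqrt{101}\right)} = \frac{1}{-681687 + \left(20090 + 6560 - 49 i \sqrt{101} - 16 i \sqrt{101}\right)} = \frac{1}{-681687 + \left(26650 - 65 i \sqrt{101}\right)} = \frac{1}{-655037 - 65 i \sqrt{101}}$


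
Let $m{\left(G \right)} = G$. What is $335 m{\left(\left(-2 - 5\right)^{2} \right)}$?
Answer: $16415$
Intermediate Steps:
$335 m{\left(\left(-2 - 5\right)^{2} \right)} = 335 \left(-2 - 5\right)^{2} = 335 \left(-7\right)^{2} = 335 \cdot 49 = 16415$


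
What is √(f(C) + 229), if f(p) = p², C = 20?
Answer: √629 ≈ 25.080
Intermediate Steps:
√(f(C) + 229) = √(20² + 229) = √(400 + 229) = √629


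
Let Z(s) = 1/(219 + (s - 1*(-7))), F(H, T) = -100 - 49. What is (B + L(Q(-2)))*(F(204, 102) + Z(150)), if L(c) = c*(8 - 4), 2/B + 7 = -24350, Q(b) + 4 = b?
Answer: 16374682555/4579116 ≈ 3575.9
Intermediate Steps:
Q(b) = -4 + b
F(H, T) = -149
B = -2/24357 (B = 2/(-7 - 24350) = 2/(-24357) = 2*(-1/24357) = -2/24357 ≈ -8.2112e-5)
L(c) = 4*c (L(c) = c*4 = 4*c)
Z(s) = 1/(226 + s) (Z(s) = 1/(219 + (s + 7)) = 1/(219 + (7 + s)) = 1/(226 + s))
(B + L(Q(-2)))*(F(204, 102) + Z(150)) = (-2/24357 + 4*(-4 - 2))*(-149 + 1/(226 + 150)) = (-2/24357 + 4*(-6))*(-149 + 1/376) = (-2/24357 - 24)*(-149 + 1/376) = -584570/24357*(-56023/376) = 16374682555/4579116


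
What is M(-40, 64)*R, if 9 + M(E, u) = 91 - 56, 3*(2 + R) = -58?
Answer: -1664/3 ≈ -554.67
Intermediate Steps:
R = -64/3 (R = -2 + (1/3)*(-58) = -2 - 58/3 = -64/3 ≈ -21.333)
M(E, u) = 26 (M(E, u) = -9 + (91 - 56) = -9 + 35 = 26)
M(-40, 64)*R = 26*(-64/3) = -1664/3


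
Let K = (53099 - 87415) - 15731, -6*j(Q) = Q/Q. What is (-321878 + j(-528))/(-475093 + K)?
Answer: 62299/101640 ≈ 0.61294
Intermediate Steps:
j(Q) = -⅙ (j(Q) = -Q/(6*Q) = -⅙*1 = -⅙)
K = -50047 (K = -34316 - 15731 = -50047)
(-321878 + j(-528))/(-475093 + K) = (-321878 - ⅙)/(-475093 - 50047) = -1931269/6/(-525140) = -1931269/6*(-1/525140) = 62299/101640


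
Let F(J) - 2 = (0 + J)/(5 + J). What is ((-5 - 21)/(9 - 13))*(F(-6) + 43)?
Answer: 663/2 ≈ 331.50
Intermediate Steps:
F(J) = 2 + J/(5 + J) (F(J) = 2 + (0 + J)/(5 + J) = 2 + J/(5 + J))
((-5 - 21)/(9 - 13))*(F(-6) + 43) = ((-5 - 21)/(9 - 13))*((10 + 3*(-6))/(5 - 6) + 43) = (-26/(-4))*((10 - 18)/(-1) + 43) = (-26*(-1/4))*(-1*(-8) + 43) = 13*(8 + 43)/2 = (13/2)*51 = 663/2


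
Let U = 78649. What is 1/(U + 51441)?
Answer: 1/130090 ≈ 7.6870e-6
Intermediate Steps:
1/(U + 51441) = 1/(78649 + 51441) = 1/130090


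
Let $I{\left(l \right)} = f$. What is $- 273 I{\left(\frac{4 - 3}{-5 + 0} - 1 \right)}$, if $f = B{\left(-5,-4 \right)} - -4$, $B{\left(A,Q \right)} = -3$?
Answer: $-273$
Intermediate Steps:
$f = 1$ ($f = -3 - -4 = -3 + 4 = 1$)
$I{\left(l \right)} = 1$
$- 273 I{\left(\frac{4 - 3}{-5 + 0} - 1 \right)} = \left(-273\right) 1 = -273$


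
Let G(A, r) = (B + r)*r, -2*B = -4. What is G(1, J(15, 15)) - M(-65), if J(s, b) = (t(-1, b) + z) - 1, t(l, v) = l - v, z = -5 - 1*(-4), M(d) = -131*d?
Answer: -8227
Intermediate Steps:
B = 2 (B = -½*(-4) = 2)
z = -1 (z = -5 + 4 = -1)
J(s, b) = -3 - b (J(s, b) = ((-1 - b) - 1) - 1 = (-2 - b) - 1 = -3 - b)
G(A, r) = r*(2 + r) (G(A, r) = (2 + r)*r = r*(2 + r))
G(1, J(15, 15)) - M(-65) = (-3 - 1*15)*(2 + (-3 - 1*15)) - (-131)*(-65) = (-3 - 15)*(2 + (-3 - 15)) - 1*8515 = -18*(2 - 18) - 8515 = -18*(-16) - 8515 = 288 - 8515 = -8227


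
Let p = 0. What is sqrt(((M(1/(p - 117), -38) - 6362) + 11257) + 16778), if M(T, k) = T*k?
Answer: sqrt(32965127)/39 ≈ 147.22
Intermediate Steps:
sqrt(((M(1/(p - 117), -38) - 6362) + 11257) + 16778) = sqrt(((-38/(0 - 117) - 6362) + 11257) + 16778) = sqrt(((-38/(-117) - 6362) + 11257) + 16778) = sqrt(((-1/117*(-38) - 6362) + 11257) + 16778) = sqrt(((38/117 - 6362) + 11257) + 16778) = sqrt((-744316/117 + 11257) + 16778) = sqrt(572753/117 + 16778) = sqrt(2535779/117) = sqrt(32965127)/39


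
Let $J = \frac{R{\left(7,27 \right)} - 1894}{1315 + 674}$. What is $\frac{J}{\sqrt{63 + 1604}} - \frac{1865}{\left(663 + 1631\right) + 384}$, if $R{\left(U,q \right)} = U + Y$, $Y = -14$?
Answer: $- \frac{1865}{2678} - \frac{1901 \sqrt{1667}}{3315663} \approx -0.71982$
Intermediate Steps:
$R{\left(U,q \right)} = -14 + U$ ($R{\left(U,q \right)} = U - 14 = -14 + U$)
$J = - \frac{1901}{1989}$ ($J = \frac{\left(-14 + 7\right) - 1894}{1315 + 674} = \frac{-7 - 1894}{1989} = \left(-1901\right) \frac{1}{1989} = - \frac{1901}{1989} \approx -0.95576$)
$\frac{J}{\sqrt{63 + 1604}} - \frac{1865}{\left(663 + 1631\right) + 384} = - \frac{1901}{1989 \sqrt{63 + 1604}} - \frac{1865}{\left(663 + 1631\right) + 384} = - \frac{1901}{1989 \sqrt{1667}} - \frac{1865}{2294 + 384} = - \frac{1901 \frac{\sqrt{1667}}{1667}}{1989} - \frac{1865}{2678} = - \frac{1901 \sqrt{1667}}{3315663} - \frac{1865}{2678} = - \frac{1865}{2678} - \frac{1901 \sqrt{1667}}{3315663}$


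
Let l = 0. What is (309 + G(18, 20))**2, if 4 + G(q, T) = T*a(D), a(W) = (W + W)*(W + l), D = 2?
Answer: 216225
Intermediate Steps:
a(W) = 2*W**2 (a(W) = (W + W)*(W + 0) = (2*W)*W = 2*W**2)
G(q, T) = -4 + 8*T (G(q, T) = -4 + T*(2*2**2) = -4 + T*(2*4) = -4 + T*8 = -4 + 8*T)
(309 + G(18, 20))**2 = (309 + (-4 + 8*20))**2 = (309 + (-4 + 160))**2 = (309 + 156)**2 = 465**2 = 216225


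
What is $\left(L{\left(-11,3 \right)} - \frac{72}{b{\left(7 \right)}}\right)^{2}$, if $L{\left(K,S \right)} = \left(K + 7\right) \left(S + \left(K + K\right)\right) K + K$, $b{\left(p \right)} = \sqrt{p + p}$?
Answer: $\frac{5024455}{7} + 8712 \sqrt{14} \approx 7.5038 \cdot 10^{5}$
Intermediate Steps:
$b{\left(p \right)} = \sqrt{2} \sqrt{p}$ ($b{\left(p \right)} = \sqrt{2 p} = \sqrt{2} \sqrt{p}$)
$L{\left(K,S \right)} = K + K \left(7 + K\right) \left(S + 2 K\right)$ ($L{\left(K,S \right)} = \left(7 + K\right) \left(S + 2 K\right) K + K = K \left(7 + K\right) \left(S + 2 K\right) + K = K + K \left(7 + K\right) \left(S + 2 K\right)$)
$\left(L{\left(-11,3 \right)} - \frac{72}{b{\left(7 \right)}}\right)^{2} = \left(- 11 \left(1 + 2 \left(-11\right)^{2} + 7 \cdot 3 + 14 \left(-11\right) - 33\right) - \frac{72}{\sqrt{2} \sqrt{7}}\right)^{2} = \left(- 11 \left(1 + 2 \cdot 121 + 21 - 154 - 33\right) - \frac{72}{\sqrt{14}}\right)^{2} = \left(- 11 \left(1 + 242 + 21 - 154 - 33\right) - 72 \frac{\sqrt{14}}{14}\right)^{2} = \left(\left(-11\right) 77 - \frac{36 \sqrt{14}}{7}\right)^{2} = \left(-847 - \frac{36 \sqrt{14}}{7}\right)^{2}$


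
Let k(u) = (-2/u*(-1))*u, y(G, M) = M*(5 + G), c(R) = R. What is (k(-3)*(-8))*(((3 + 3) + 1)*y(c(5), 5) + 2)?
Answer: -5632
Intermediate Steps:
k(u) = 2 (k(u) = (2/u)*u = 2)
(k(-3)*(-8))*(((3 + 3) + 1)*y(c(5), 5) + 2) = (2*(-8))*(((3 + 3) + 1)*(5*(5 + 5)) + 2) = -16*((6 + 1)*(5*10) + 2) = -16*(7*50 + 2) = -16*(350 + 2) = -16*352 = -5632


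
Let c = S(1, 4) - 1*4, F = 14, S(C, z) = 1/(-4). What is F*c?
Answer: -119/2 ≈ -59.500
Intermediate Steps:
S(C, z) = -¼
c = -17/4 (c = -¼ - 1*4 = -¼ - 4 = -17/4 ≈ -4.2500)
F*c = 14*(-17/4) = -119/2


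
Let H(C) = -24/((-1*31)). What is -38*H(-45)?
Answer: -912/31 ≈ -29.419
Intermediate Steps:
H(C) = 24/31 (H(C) = -24/(-31) = -24*(-1/31) = 24/31)
-38*H(-45) = -38*24/31 = -912/31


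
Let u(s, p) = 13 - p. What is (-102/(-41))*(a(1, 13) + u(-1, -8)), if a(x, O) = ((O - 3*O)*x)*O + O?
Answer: -31008/41 ≈ -756.29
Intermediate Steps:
a(x, O) = O - 2*x*O² (a(x, O) = ((-2*O)*x)*O + O = (-2*O*x)*O + O = -2*x*O² + O = O - 2*x*O²)
(-102/(-41))*(a(1, 13) + u(-1, -8)) = (-102/(-41))*(13*(1 - 2*13*1) + (13 - 1*(-8))) = (-102*(-1/41))*(13*(1 - 26) + (13 + 8)) = 102*(13*(-25) + 21)/41 = 102*(-325 + 21)/41 = (102/41)*(-304) = -31008/41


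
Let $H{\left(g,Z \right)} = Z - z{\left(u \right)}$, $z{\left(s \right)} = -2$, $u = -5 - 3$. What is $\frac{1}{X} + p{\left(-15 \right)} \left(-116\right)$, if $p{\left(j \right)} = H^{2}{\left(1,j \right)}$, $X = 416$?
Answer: $- \frac{8155263}{416} \approx -19604.0$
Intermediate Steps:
$u = -8$ ($u = -5 - 3 = -8$)
$H{\left(g,Z \right)} = 2 + Z$ ($H{\left(g,Z \right)} = Z - -2 = Z + 2 = 2 + Z$)
$p{\left(j \right)} = \left(2 + j\right)^{2}$
$\frac{1}{X} + p{\left(-15 \right)} \left(-116\right) = \frac{1}{416} + \left(2 - 15\right)^{2} \left(-116\right) = \frac{1}{416} + \left(-13\right)^{2} \left(-116\right) = \frac{1}{416} + 169 \left(-116\right) = \frac{1}{416} - 19604 = - \frac{8155263}{416}$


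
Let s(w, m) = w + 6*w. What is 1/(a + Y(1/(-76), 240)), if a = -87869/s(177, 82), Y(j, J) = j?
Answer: -94164/6679283 ≈ -0.014098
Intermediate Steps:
s(w, m) = 7*w
a = -87869/1239 (a = -87869/(7*177) = -87869/1239 ≈ -70.919)
1/(a + Y(1/(-76), 240)) = 1/(-87869/1239 + 1/(-76)) = 1/(-87869/1239 - 1/76) = 1/(-6679283/94164) = -94164/6679283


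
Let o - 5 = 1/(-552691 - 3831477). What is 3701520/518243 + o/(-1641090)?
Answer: 2421067048263870593/338969284378372560 ≈ 7.1424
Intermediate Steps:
o = 21920839/4384168 (o = 5 + 1/(-552691 - 3831477) = 5 + 1/(-4384168) = 5 - 1/4384168 = 21920839/4384168 ≈ 5.0000)
3701520/518243 + o/(-1641090) = 3701520/518243 + (21920839/4384168)/(-1641090) = 3701520*(1/518243) + (21920839/4384168)*(-1/1641090) = 3701520/518243 - 21920839/7194814263120 = 2421067048263870593/338969284378372560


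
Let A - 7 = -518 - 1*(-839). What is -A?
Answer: -328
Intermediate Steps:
A = 328 (A = 7 + (-518 - 1*(-839)) = 7 + (-518 + 839) = 7 + 321 = 328)
-A = -1*328 = -328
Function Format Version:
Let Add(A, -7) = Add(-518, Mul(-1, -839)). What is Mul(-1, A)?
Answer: -328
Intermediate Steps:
A = 328 (A = Add(7, Add(-518, Mul(-1, -839))) = Add(7, Add(-518, 839)) = Add(7, 321) = 328)
Mul(-1, A) = Mul(-1, 328) = -328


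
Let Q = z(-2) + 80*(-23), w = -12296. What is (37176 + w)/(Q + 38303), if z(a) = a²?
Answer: 24880/36467 ≈ 0.68226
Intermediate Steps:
Q = -1836 (Q = (-2)² + 80*(-23) = 4 - 1840 = -1836)
(37176 + w)/(Q + 38303) = (37176 - 12296)/(-1836 + 38303) = 24880/36467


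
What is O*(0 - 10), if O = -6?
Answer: 60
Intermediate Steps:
O*(0 - 10) = -6*(0 - 10) = -6*(-10) = 60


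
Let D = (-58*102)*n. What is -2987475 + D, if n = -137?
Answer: -2176983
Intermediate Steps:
D = 810492 (D = -58*102*(-137) = -5916*(-137) = 810492)
-2987475 + D = -2987475 + 810492 = -2176983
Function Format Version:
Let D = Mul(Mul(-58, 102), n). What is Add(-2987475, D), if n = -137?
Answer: -2176983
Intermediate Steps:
D = 810492 (D = Mul(Mul(-58, 102), -137) = Mul(-5916, -137) = 810492)
Add(-2987475, D) = Add(-2987475, 810492) = -2176983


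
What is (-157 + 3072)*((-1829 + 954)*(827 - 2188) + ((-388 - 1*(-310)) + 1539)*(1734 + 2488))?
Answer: 21452117555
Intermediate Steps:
(-157 + 3072)*((-1829 + 954)*(827 - 2188) + ((-388 - 1*(-310)) + 1539)*(1734 + 2488)) = 2915*(-875*(-1361) + ((-388 + 310) + 1539)*4222) = 2915*(1190875 + (-78 + 1539)*4222) = 2915*(1190875 + 1461*4222) = 2915*(1190875 + 6168342) = 2915*7359217 = 21452117555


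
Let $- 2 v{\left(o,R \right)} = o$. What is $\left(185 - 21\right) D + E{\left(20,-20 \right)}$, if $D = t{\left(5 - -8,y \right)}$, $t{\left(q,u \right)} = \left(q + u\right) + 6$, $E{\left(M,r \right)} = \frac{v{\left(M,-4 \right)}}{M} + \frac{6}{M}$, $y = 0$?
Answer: $\frac{15579}{5} \approx 3115.8$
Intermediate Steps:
$v{\left(o,R \right)} = - \frac{o}{2}$
$E{\left(M,r \right)} = - \frac{1}{2} + \frac{6}{M}$ ($E{\left(M,r \right)} = \frac{\left(- \frac{1}{2}\right) M}{M} + \frac{6}{M} = - \frac{1}{2} + \frac{6}{M}$)
$t{\left(q,u \right)} = 6 + q + u$
$D = 19$ ($D = 6 + \left(5 - -8\right) + 0 = 6 + \left(5 + 8\right) + 0 = 6 + 13 + 0 = 19$)
$\left(185 - 21\right) D + E{\left(20,-20 \right)} = \left(185 - 21\right) 19 + \frac{12 - 20}{2 \cdot 20} = 164 \cdot 19 + \frac{1}{2} \cdot \frac{1}{20} \left(12 - 20\right) = 3116 + \frac{1}{2} \cdot \frac{1}{20} \left(-8\right) = 3116 - \frac{1}{5} = \frac{15579}{5}$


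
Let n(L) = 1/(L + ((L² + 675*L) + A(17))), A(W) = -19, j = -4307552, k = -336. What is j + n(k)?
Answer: -492176583969/114259 ≈ -4.3076e+6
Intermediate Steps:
n(L) = 1/(-19 + L² + 676*L) (n(L) = 1/(L + ((L² + 675*L) - 19)) = 1/(L + (-19 + L² + 675*L)) = 1/(-19 + L² + 676*L))
j + n(k) = -4307552 + 1/(-19 + (-336)² + 676*(-336)) = -4307552 + 1/(-19 + 112896 - 227136) = -4307552 + 1/(-114259) = -4307552 - 1/114259 = -492176583969/114259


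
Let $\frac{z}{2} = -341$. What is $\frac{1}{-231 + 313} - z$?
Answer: $\frac{55925}{82} \approx 682.01$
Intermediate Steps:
$z = -682$ ($z = 2 \left(-341\right) = -682$)
$\frac{1}{-231 + 313} - z = \frac{1}{-231 + 313} - -682 = \frac{1}{82} + 682 = \frac{55925}{82}$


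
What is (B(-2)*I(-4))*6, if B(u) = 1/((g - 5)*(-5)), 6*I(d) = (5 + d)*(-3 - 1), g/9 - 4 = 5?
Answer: 1/95 ≈ 0.010526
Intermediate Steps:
g = 81 (g = 36 + 9*5 = 36 + 45 = 81)
I(d) = -10/3 - 2*d/3 (I(d) = ((5 + d)*(-3 - 1))/6 = ((5 + d)*(-4))/6 = (-20 - 4*d)/6 = -10/3 - 2*d/3)
B(u) = -1/380 (B(u) = 1/((81 - 5)*(-5)) = 1/(76*(-5)) = 1/(-380) = -1/380)
(B(-2)*I(-4))*6 = -(-10/3 - ⅔*(-4))/380*6 = -(-10/3 + 8/3)/380*6 = -1/380*(-⅔)*6 = (1/570)*6 = 1/95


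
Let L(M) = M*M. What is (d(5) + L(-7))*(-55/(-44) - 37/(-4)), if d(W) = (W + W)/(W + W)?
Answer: 525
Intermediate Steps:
L(M) = M²
d(W) = 1 (d(W) = (2*W)/((2*W)) = (2*W)*(1/(2*W)) = 1)
(d(5) + L(-7))*(-55/(-44) - 37/(-4)) = (1 + (-7)²)*(-55/(-44) - 37/(-4)) = (1 + 49)*(-55*(-1/44) - 37*(-¼)) = 50*(5/4 + 37/4) = 50*(21/2) = 525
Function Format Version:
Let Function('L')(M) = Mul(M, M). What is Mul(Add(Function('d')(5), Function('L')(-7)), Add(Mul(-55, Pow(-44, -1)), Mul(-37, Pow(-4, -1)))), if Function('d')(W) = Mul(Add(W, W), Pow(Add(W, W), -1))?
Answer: 525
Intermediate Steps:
Function('L')(M) = Pow(M, 2)
Function('d')(W) = 1 (Function('d')(W) = Mul(Mul(2, W), Pow(Mul(2, W), -1)) = Mul(Mul(2, W), Mul(Rational(1, 2), Pow(W, -1))) = 1)
Mul(Add(Function('d')(5), Function('L')(-7)), Add(Mul(-55, Pow(-44, -1)), Mul(-37, Pow(-4, -1)))) = Mul(Add(1, Pow(-7, 2)), Add(Mul(-55, Pow(-44, -1)), Mul(-37, Pow(-4, -1)))) = Mul(Add(1, 49), Add(Mul(-55, Rational(-1, 44)), Mul(-37, Rational(-1, 4)))) = Mul(50, Add(Rational(5, 4), Rational(37, 4))) = Mul(50, Rational(21, 2)) = 525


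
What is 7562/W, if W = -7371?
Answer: -7562/7371 ≈ -1.0259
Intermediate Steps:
7562/W = 7562/(-7371) = 7562*(-1/7371) = -7562/7371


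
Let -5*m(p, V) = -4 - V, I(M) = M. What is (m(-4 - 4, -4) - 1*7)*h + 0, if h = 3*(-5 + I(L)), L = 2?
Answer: 63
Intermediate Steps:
m(p, V) = ⅘ + V/5 (m(p, V) = -(-4 - V)/5 = ⅘ + V/5)
h = -9 (h = 3*(-5 + 2) = 3*(-3) = -9)
(m(-4 - 4, -4) - 1*7)*h + 0 = ((⅘ + (⅕)*(-4)) - 1*7)*(-9) + 0 = ((⅘ - ⅘) - 7)*(-9) + 0 = (0 - 7)*(-9) + 0 = -7*(-9) + 0 = 63 + 0 = 63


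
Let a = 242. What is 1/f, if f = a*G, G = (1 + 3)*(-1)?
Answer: -1/968 ≈ -0.0010331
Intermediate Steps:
G = -4 (G = 4*(-1) = -4)
f = -968 (f = 242*(-4) = -968)
1/f = 1/(-968) = -1/968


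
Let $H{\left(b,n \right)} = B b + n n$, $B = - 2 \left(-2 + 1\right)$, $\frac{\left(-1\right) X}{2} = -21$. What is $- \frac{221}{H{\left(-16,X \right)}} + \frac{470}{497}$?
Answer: $\frac{704203}{860804} \approx 0.81808$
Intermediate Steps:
$X = 42$ ($X = \left(-2\right) \left(-21\right) = 42$)
$B = 2$ ($B = \left(-2\right) \left(-1\right) = 2$)
$H{\left(b,n \right)} = n^{2} + 2 b$ ($H{\left(b,n \right)} = 2 b + n n = 2 b + n^{2} = n^{2} + 2 b$)
$- \frac{221}{H{\left(-16,X \right)}} + \frac{470}{497} = - \frac{221}{42^{2} + 2 \left(-16\right)} + \frac{470}{497} = - \frac{221}{1764 - 32} + 470 \cdot \frac{1}{497} = - \frac{221}{1732} + \frac{470}{497} = \frac{704203}{860804}$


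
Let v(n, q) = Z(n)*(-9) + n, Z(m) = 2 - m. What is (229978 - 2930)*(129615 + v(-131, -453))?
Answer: 29127306776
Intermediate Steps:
v(n, q) = -18 + 10*n (v(n, q) = (2 - n)*(-9) + n = (-18 + 9*n) + n = -18 + 10*n)
(229978 - 2930)*(129615 + v(-131, -453)) = (229978 - 2930)*(129615 + (-18 + 10*(-131))) = 227048*(129615 + (-18 - 1310)) = 227048*(129615 - 1328) = 227048*128287 = 29127306776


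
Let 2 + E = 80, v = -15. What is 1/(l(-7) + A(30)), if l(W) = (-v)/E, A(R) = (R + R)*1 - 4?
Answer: 26/1461 ≈ 0.017796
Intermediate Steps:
E = 78 (E = -2 + 80 = 78)
A(R) = -4 + 2*R (A(R) = (2*R)*1 - 4 = 2*R - 4 = -4 + 2*R)
l(W) = 5/26 (l(W) = -1*(-15)/78 = 15*(1/78) = 5/26)
1/(l(-7) + A(30)) = 1/(5/26 + (-4 + 2*30)) = 1/(5/26 + (-4 + 60)) = 1/(5/26 + 56) = 1/(1461/26) = 26/1461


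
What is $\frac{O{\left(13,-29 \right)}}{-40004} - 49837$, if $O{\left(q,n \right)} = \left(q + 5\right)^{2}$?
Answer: $- \frac{498419918}{10001} \approx -49837.0$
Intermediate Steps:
$O{\left(q,n \right)} = \left(5 + q\right)^{2}$
$\frac{O{\left(13,-29 \right)}}{-40004} - 49837 = \frac{\left(5 + 13\right)^{2}}{-40004} - 49837 = 18^{2} \left(- \frac{1}{40004}\right) - 49837 = 324 \left(- \frac{1}{40004}\right) - 49837 = - \frac{81}{10001} - 49837 = - \frac{498419918}{10001}$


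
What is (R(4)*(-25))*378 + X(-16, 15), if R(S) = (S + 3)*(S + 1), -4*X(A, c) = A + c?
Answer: -1322999/4 ≈ -3.3075e+5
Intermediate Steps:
X(A, c) = -A/4 - c/4 (X(A, c) = -(A + c)/4 = -A/4 - c/4)
R(S) = (1 + S)*(3 + S) (R(S) = (3 + S)*(1 + S) = (1 + S)*(3 + S))
(R(4)*(-25))*378 + X(-16, 15) = ((3 + 4² + 4*4)*(-25))*378 + (-¼*(-16) - ¼*15) = ((3 + 16 + 16)*(-25))*378 + (4 - 15/4) = (35*(-25))*378 + ¼ = -875*378 + ¼ = -330750 + ¼ = -1322999/4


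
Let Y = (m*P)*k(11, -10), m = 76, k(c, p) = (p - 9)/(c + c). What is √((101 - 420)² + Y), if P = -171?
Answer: √13671163/11 ≈ 336.13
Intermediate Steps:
k(c, p) = (-9 + p)/(2*c) (k(c, p) = (-9 + p)/((2*c)) = (-9 + p)*(1/(2*c)) = (-9 + p)/(2*c))
Y = 123462/11 (Y = (76*(-171))*((½)*(-9 - 10)/11) = -6498*(-19)/11 = -12996*(-19/22) = 123462/11 ≈ 11224.)
√((101 - 420)² + Y) = √((101 - 420)² + 123462/11) = √((-319)² + 123462/11) = √(101761 + 123462/11) = √(1242833/11) = √13671163/11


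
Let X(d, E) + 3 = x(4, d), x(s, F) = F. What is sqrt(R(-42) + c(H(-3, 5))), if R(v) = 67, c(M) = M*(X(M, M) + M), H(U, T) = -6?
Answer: sqrt(157) ≈ 12.530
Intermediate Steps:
X(d, E) = -3 + d
c(M) = M*(-3 + 2*M) (c(M) = M*((-3 + M) + M) = M*(-3 + 2*M))
sqrt(R(-42) + c(H(-3, 5))) = sqrt(67 - 6*(-3 + 2*(-6))) = sqrt(67 - 6*(-3 - 12)) = sqrt(67 - 6*(-15)) = sqrt(67 + 90) = sqrt(157)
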